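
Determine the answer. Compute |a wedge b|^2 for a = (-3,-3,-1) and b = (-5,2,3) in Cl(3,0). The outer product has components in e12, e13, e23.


a wedge b = (a1*b2 - a2*b1)*e12 + (a1*b3 - a3*b1)*e13 + (a2*b3 - a3*b2)*e23
e12 coeff: (-3)*2 - (-3)*(-5) = -6 - 15 = -21
e13 coeff: (-3)*3 - (-1)*(-5) = -9 - 5 = -14
e23 coeff: (-3)*3 - (-1)*2 = -9 - (-2) = -7
|a wedge b|^2 = (-21)^2 + (-14)^2 + (-7)^2
= 441 + 196 + 49
= 686


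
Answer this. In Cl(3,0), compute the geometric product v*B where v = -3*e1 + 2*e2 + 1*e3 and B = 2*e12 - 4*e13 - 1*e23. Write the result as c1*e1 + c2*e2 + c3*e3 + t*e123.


vB has grade-1 (vector) and grade-3 (trivector) parts: vB = (v _| B) + (v ^ B).
Vector part <vB>_1:
  e1: -v2*b12 - v3*b13 = -(2)*(2) - (1)*(-4) = 0
  e2: v1*b12 - v3*b23 = (-3)*(2) - (1)*(-1) = -5
  e3: v1*b13 + v2*b23 = (-3)*(-4) + (2)*(-1) = 10
Trivector part <vB>_3:
  e123: v1*b23 - v2*b13 + v3*b12 = (-3)*(-1) - (2)*(-4) + (1)*(2) = 13
vB = 0*e1 - 5*e2 + 10*e3 + 13*e123


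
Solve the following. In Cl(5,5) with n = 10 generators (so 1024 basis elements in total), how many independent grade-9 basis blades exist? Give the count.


Number of grade-k basis blades in Cl(p,q) with n = p + q is C(n, k).
n = 5 + 5 = 10
C(10, 9) = 10! / (9! * 1!)
= 3628800 / (362880 * 1)
= 10


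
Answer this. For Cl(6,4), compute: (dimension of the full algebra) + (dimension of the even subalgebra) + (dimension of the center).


n = 6 + 4 = 10
Total dim = 2^10 = 1024
Even subalgebra dim = 2^9 = 512
n is even, so center dim = 1
Sum = 1024 + 512 + 1 = 1537


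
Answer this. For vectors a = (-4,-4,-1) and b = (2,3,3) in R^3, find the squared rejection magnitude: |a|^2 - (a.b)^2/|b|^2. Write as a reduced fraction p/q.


|a|^2 = (-4)^2 + (-4)^2 + (-1)^2 = 33
|b|^2 = 2^2 + 3^2 + 3^2 = 22
a . b = (-4)*2 + (-4)*3 + (-1)*3 = -23
(a.b)^2 = (-23)^2 = 529
|rej|^2 = 33 - 529/22
= (726 - 529)/22
= 197/22
In lowest terms: 197/22


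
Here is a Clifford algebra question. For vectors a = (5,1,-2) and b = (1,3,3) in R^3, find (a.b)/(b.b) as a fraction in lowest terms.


Projection coefficient = (a . b) / (b . b)
a . b = 5*1 + 1*3 + (-2)*3
= 5 + 3 + (-6) = 2
b . b = 1^2 + 3^2 + 3^2
= 1 + 9 + 9 = 19
Coefficient = 2/19
In lowest terms: 2/19


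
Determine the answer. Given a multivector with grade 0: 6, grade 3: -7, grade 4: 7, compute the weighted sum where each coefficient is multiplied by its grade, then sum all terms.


Grade-weighted sum = sum of grade_k * coefficient_k
0*6 = 0
3*(-7) = -21
4*7 = 28
Total = 0 + (-21) + 28 = 7


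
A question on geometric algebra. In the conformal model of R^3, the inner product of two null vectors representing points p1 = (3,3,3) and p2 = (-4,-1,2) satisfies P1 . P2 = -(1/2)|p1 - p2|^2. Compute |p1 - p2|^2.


p1 - p2 = (7, 4, 1)
|p1 - p2|^2 = 7^2 + 4^2 + 1^2
= 49 + 16 + 1
= 66


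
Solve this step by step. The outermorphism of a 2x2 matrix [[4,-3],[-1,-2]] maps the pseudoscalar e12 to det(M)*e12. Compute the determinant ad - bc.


The outermorphism of a linear map f sends e1^e2 to f(e1)^f(e2).
f(e1) = 4*e1 - 1*e2
f(e2) = -3*e1 - 2*e2
f(e1) ^ f(e2) = (4*e1 - 1*e2) ^ (-3*e1 - 2*e2)
= 4*(-2)*e12 + (-1)*(-3)*e21
= (-8 - 3)*e12
= -11*e12
Coefficient = -11


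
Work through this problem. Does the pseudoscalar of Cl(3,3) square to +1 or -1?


The pseudoscalar I = e1...e_n (product of all n generators) of Cl(p,q) satisfies I^2 = (-1)^(q + n(n-1)/2).
p = 3, q = 3, n = p + q = 6
n(n-1)/2 = 6 * 5 / 2 = 15
Exponent = q + n(n-1)/2 = 3 + 15 = 18
I^2 = (-1)^18 = +1


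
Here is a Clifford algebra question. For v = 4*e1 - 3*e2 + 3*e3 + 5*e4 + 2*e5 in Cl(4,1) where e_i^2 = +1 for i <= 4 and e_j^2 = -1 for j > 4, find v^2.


v^2 = sum of c_i^2 * e_i^2
Positive signature terms (e_i^2 = +1): 4^2 + (-3)^2 + 3^2 + 5^2 = 59
Negative signature terms (e_j^2 = -1): 2^2 = 4
v^2 = 59 - 4 = 55


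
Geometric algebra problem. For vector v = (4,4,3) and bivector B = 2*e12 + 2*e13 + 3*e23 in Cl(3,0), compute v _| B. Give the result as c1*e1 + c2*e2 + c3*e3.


Left contraction v _| B = <vB>_1 (grade-1 part of the geometric product vB).
Using e1_|e12 = e2, e2_|e12 = -e1, e1_|e13 = e3, e3_|e13 = -e1, e2_|e23 = e3, e3_|e23 = -e2:
e1 coeff: -v2*b12 - v3*b13 = -(4)*(2) - (3)*(2) = -14
e2 coeff: v1*b12 - v3*b23 = (4)*(2) - (3)*(3) = -1
e3 coeff: v1*b13 + v2*b23 = (4)*(2) + (4)*(3) = 20
v _| B = -14*e1 - 1*e2 + 20*e3


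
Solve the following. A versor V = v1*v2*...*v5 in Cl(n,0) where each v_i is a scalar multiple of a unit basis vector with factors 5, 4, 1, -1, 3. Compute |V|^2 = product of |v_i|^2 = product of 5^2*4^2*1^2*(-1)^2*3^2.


Each vector v_i has |v_i|^2 = s_i^2
Squared scales: 5^2 = 25, 4^2 = 16, 1^2 = 1, (-1)^2 = 1, 3^2 = 9
|V|^2 = 25 * 16 * 1 * 1 * 9
= 3600


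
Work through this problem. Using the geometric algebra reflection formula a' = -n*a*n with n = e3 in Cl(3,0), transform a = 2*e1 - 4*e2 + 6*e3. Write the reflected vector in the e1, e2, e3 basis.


Reflection formula: a' = -n*a*n, with n = e3 (unit vector, n^2 = 1).
For reflection through hyperplane perp to e3:
The component along e3 flips sign, others stay.
a = (2, -4, 6)
a' = (2, -4, -6)
a' = 2*e1 - 4*e2 - 6*e3


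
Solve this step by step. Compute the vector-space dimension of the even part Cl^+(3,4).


Even subalgebra dimension = 2^(n-1)
n = 3 + 4 = 7
2^(7 - 1) = 2^6 = 64
Verification: sum of C(7,k) for even k = 1 + 21 + 35 + 7 = 64
Result = 64


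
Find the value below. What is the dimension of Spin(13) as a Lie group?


Spin(n) double-covers SO(n); both have Lie algebra so(n) of dimension n(n-1)/2.
n = 13
n(n-1) = 13 * 12 = 156
dim Spin(13) = 156/2 = 78


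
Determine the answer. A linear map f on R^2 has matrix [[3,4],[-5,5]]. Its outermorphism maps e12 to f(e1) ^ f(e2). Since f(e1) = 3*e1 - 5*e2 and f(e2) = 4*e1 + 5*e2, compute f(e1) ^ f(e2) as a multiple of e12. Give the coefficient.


The outermorphism of a linear map f sends e1^e2 to f(e1)^f(e2).
f(e1) = 3*e1 - 5*e2
f(e2) = 4*e1 + 5*e2
f(e1) ^ f(e2) = (3*e1 - 5*e2) ^ (4*e1 + 5*e2)
= 3*5*e12 + (-5)*4*e21
= (15 - (-20))*e12
= 35*e12
Coefficient = 35


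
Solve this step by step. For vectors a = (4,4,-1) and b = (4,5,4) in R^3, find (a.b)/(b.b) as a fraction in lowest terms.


Projection coefficient = (a . b) / (b . b)
a . b = 4*4 + 4*5 + (-1)*4
= 16 + 20 + (-4) = 32
b . b = 4^2 + 5^2 + 4^2
= 16 + 25 + 16 = 57
Coefficient = 32/57
In lowest terms: 32/57


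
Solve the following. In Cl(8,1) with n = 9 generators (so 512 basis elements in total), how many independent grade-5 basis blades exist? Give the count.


Number of grade-k basis blades in Cl(p,q) with n = p + q is C(n, k).
n = 8 + 1 = 9
C(9, 5) = 9! / (5! * 4!)
= 362880 / (120 * 24)
= 126


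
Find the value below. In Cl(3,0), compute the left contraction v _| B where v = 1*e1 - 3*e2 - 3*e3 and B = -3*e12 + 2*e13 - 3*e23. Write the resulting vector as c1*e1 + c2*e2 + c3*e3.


Left contraction v _| B = <vB>_1 (grade-1 part of the geometric product vB).
Using e1_|e12 = e2, e2_|e12 = -e1, e1_|e13 = e3, e3_|e13 = -e1, e2_|e23 = e3, e3_|e23 = -e2:
e1 coeff: -v2*b12 - v3*b13 = -(-3)*(-3) - (-3)*(2) = -3
e2 coeff: v1*b12 - v3*b23 = (1)*(-3) - (-3)*(-3) = -12
e3 coeff: v1*b13 + v2*b23 = (1)*(2) + (-3)*(-3) = 11
v _| B = -3*e1 - 12*e2 + 11*e3


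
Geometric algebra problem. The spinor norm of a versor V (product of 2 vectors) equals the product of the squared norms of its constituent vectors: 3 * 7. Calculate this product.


Spinor norm N(V) = |v1|^2 * |v2|^2 * ... * |v2|^2
= 3 * 7
Running product: 3, 21
N(V) = 21


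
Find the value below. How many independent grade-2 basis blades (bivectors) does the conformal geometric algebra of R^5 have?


The conformal model of R^5 uses Cl(6,1) with m = 5 + 2 = 7 generators.
Number of grade-2 blades = C(m, 2) = C(7, 2)
= 7*6/2 = 21


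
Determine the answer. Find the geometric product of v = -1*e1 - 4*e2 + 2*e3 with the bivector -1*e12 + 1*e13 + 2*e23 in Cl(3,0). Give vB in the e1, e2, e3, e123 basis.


vB has grade-1 (vector) and grade-3 (trivector) parts: vB = (v _| B) + (v ^ B).
Vector part <vB>_1:
  e1: -v2*b12 - v3*b13 = -(-4)*(-1) - (2)*(1) = -6
  e2: v1*b12 - v3*b23 = (-1)*(-1) - (2)*(2) = -3
  e3: v1*b13 + v2*b23 = (-1)*(1) + (-4)*(2) = -9
Trivector part <vB>_3:
  e123: v1*b23 - v2*b13 + v3*b12 = (-1)*(2) - (-4)*(1) + (2)*(-1) = 0
vB = -6*e1 - 3*e2 - 9*e3 + 0*e123


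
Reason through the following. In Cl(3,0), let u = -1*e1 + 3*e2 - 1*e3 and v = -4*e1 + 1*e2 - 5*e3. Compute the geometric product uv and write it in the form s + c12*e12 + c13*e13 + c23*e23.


In Cl(3,0): e_i^2 = 1, e_ie_j = -e_je_i for i != j.
Scalar part = u . v = (-1)*(-4) + 3*1 + (-1)*(-5)
= 4 + 3 + 5 = 12
e12 coeff = (-1)*1 - 3*(-4) = -1 - (-12) = 11
e13 coeff = (-1)*(-5) - (-1)*(-4) = 5 - 4 = 1
e23 coeff = 3*(-5) - (-1)*1 = -15 - (-1) = -14
uv = 12 + 11*e12 + 1*e13 - 14*e23


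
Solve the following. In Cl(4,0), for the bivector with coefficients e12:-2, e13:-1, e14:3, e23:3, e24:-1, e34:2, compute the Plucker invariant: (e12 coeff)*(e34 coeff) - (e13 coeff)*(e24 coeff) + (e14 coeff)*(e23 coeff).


Plucker relation: af - be + cd
a*f = (-2)*2 = -4
b*e = (-1)*(-1) = 1
c*d = 3*3 = 9
af - be + cd = -4 - 1 + 9
= 4


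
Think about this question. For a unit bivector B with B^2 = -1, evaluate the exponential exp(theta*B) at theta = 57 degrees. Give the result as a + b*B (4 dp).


For a unit bivector B with B^2 = -1, the exponential series gives
e^(theta*B) = cos(theta) + sin(theta)*B (the GA analogue of Euler's formula).
theta = 57 degrees = 0.994838 rad
cos(57 deg) = 0.5446
sin(57 deg) = 0.8387
exp(theta*B) = 0.5446 + 0.8387*B


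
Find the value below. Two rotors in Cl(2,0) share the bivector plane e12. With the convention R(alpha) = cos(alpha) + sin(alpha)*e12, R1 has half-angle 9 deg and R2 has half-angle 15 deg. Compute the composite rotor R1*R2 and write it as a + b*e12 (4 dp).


Same-plane rotors commute and their half-angles add:
R1*R2 = cos(a1 + a2) + sin(a1 + a2)*e12.
a1 + a2 = 9 + 15 = 24 deg
cos(24 deg) = 0.9135
sin(24 deg) = 0.4067
R1*R2 = 0.9135 + 0.4067*e12


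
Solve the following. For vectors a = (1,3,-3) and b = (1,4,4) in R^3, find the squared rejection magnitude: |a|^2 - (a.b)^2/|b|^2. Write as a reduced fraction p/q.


|a|^2 = 1^2 + 3^2 + (-3)^2 = 19
|b|^2 = 1^2 + 4^2 + 4^2 = 33
a . b = 1*1 + 3*4 + (-3)*4 = 1
(a.b)^2 = 1^2 = 1
|rej|^2 = 19 - 1/33
= (627 - 1)/33
= 626/33
In lowest terms: 626/33


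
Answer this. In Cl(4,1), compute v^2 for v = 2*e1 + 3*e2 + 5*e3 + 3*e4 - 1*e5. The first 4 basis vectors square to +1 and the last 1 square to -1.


v^2 = sum of c_i^2 * e_i^2
Positive signature terms (e_i^2 = +1): 2^2 + 3^2 + 5^2 + 3^2 = 47
Negative signature terms (e_j^2 = -1): (-1)^2 = 1
v^2 = 47 - 1 = 46


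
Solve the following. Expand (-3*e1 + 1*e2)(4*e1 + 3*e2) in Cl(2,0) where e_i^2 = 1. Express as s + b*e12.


Expand: (-3*e1 + 1*e2)(4*e1 + 3*e2)
= (-3)*4*e1e1 + (-3)*3*e1e2 + 1*4*e2e1 + 1*3*e2e2
Using e1^2 = e2^2 = 1, e2e1 = -e1e2:
Scalar part s = (-3)*4 + 1*3 = -12 + 3 = -9
Bivector part b = (-3)*3 - 1*4 = -9 - 4 = -13
uv = -9 - 13*e12


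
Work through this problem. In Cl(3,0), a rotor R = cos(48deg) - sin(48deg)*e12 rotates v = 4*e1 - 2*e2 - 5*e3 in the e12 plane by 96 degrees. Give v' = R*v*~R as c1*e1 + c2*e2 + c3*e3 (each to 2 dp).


Rotor R = cos(48deg) - sin(48deg)*e12
Rotation angle theta = 2 * 48 = 96 degrees in the e12 plane (e1 -> e2).
The component perpendicular to the plane (e3) is invariant: v'_3 = v3 = -5.00
cos(96deg) = -0.1045, sin(96deg) = 0.9945
v'_1 = v1*cos(theta) - v2*sin(theta) = 4*(-0.1045) - (-2)*0.9945 = 1.57
v'_2 = v1*sin(theta) + v2*cos(theta) = 4*0.9945 + (-2)*(-0.1045) = 4.19
v' = 1.57*e1 + 4.19*e2 - 5.00*e3


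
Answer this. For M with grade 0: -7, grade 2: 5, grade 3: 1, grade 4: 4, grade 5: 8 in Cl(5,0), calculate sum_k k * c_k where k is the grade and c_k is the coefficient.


Grade-weighted sum = sum of grade_k * coefficient_k
0*(-7) = 0
2*5 = 10
3*1 = 3
4*4 = 16
5*8 = 40
Total = 0 + 10 + 3 + 16 + 40 = 69


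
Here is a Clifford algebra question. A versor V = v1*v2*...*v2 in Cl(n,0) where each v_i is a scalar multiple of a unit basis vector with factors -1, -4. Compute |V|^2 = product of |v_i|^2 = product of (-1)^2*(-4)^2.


Each vector v_i has |v_i|^2 = s_i^2
Squared scales: (-1)^2 = 1, (-4)^2 = 16
|V|^2 = 1 * 16
= 16


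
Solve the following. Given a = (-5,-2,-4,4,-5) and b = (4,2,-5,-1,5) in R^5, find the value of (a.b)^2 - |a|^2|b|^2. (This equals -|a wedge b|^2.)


a . b = (-5)*4 + (-2)*2 + (-4)*(-5) + 4*(-1) + (-5)*5
= -20 + (-4) + 20 + (-4) + (-25) = -33
|a|^2 = (-5)^2 + (-2)^2 + (-4)^2 + 4^2 + (-5)^2 = 86
|b|^2 = 4^2 + 2^2 + (-5)^2 + (-1)^2 + 5^2 = 71
(a.b)^2 = (-33)^2 = 1089
|a|^2 * |b|^2 = 86 * 71 = 6106
Result = 1089 - 6106 = -5017


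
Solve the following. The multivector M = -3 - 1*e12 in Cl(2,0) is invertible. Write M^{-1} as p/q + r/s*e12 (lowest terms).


M = -3 - 1*e12, where e12^2 = -1.
Since M commutes with its reverse ~M = a - b*e12, M * ~M = a^2 - b^2*e12^2 = a^2 + b^2.
So M^{-1} = ~M / (a^2 + b^2) = (a - b*e12)/(a^2 + b^2).
a^2 + b^2 = 9 + 1 = 10
Scalar part = -3/10 = -3/10
Bivector coeff = 1/10 = 1/10
M^{-1} = -3/10 + 1/10*e12


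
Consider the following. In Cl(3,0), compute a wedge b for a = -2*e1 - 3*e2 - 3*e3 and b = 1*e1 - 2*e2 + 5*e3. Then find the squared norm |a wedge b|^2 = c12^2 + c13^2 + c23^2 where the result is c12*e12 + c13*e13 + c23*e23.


a wedge b = (a1*b2 - a2*b1)*e12 + (a1*b3 - a3*b1)*e13 + (a2*b3 - a3*b2)*e23
e12 coeff: (-2)*(-2) - (-3)*1 = 4 - (-3) = 7
e13 coeff: (-2)*5 - (-3)*1 = -10 - (-3) = -7
e23 coeff: (-3)*5 - (-3)*(-2) = -15 - 6 = -21
|a wedge b|^2 = 7^2 + (-7)^2 + (-21)^2
= 49 + 49 + 441
= 539


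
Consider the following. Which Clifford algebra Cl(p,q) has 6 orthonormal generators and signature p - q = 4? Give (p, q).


We need p + q = 6 and p - q = 4.
Adding: 2p = 6 + 4 = 10, so p = 5.
Then q = 6 - 5 = 1.
(p, q) = (5, 1)


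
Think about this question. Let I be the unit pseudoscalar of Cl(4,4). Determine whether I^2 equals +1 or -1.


The pseudoscalar I = e1...e_n (product of all n generators) of Cl(p,q) satisfies I^2 = (-1)^(q + n(n-1)/2).
p = 4, q = 4, n = p + q = 8
n(n-1)/2 = 8 * 7 / 2 = 28
Exponent = q + n(n-1)/2 = 4 + 28 = 32
I^2 = (-1)^32 = +1


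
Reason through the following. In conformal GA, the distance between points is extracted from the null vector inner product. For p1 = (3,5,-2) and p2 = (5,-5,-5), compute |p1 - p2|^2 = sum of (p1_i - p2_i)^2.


p1 - p2 = (-2, 10, 3)
|p1 - p2|^2 = (-2)^2 + 10^2 + 3^2
= 4 + 100 + 9
= 113


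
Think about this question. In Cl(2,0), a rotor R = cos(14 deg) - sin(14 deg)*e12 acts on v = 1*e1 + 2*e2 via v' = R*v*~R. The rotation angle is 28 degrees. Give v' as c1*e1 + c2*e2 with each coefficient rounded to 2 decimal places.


Rotor R = cos(14deg) - sin(14deg)*e12
Rotation angle theta = 2 * 14 = 28 degrees
v' = R*v*~R rotates v by theta.
cos(28deg) = 0.8829, sin(28deg) = 0.4695
v'_1 = 1*cos(28deg) - 2*sin(28deg)
= 1*0.8829 - 2*0.4695
= -0.06
v'_2 = 1*sin(28deg) + 2*cos(28deg)
= 1*0.4695 + 2*0.8829
= 2.24
v' = -0.06*e1 + 2.24*e2


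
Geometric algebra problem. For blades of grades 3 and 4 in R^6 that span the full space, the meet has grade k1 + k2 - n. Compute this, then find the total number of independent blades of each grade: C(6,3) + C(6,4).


Meet grade = grade(A) + grade(B) - n
= 3 + 4 - 6 = 1
C(6,3) = 20
C(6,4) = 15
dim_A + dim_B = 20 + 15 = 35


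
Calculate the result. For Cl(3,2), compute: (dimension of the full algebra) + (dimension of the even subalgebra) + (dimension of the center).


n = 3 + 2 = 5
Total dim = 2^5 = 32
Even subalgebra dim = 2^4 = 16
n is odd, so center dim = 2
Sum = 32 + 16 + 2 = 50


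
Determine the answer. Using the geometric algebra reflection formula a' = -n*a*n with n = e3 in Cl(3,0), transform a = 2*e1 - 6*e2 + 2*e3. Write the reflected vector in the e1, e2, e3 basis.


Reflection formula: a' = -n*a*n, with n = e3 (unit vector, n^2 = 1).
For reflection through hyperplane perp to e3:
The component along e3 flips sign, others stay.
a = (2, -6, 2)
a' = (2, -6, -2)
a' = 2*e1 - 6*e2 - 2*e3


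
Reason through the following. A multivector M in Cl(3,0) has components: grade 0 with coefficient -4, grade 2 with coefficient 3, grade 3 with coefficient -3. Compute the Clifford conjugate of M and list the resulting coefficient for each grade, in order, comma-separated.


Clifford conjugate sign for grade k: (-1)^(k(k+1)/2)
Grade 0: (-1)^(0*1/2) = (-1)^0 = 1, coeff -4 -> -4
Grade 2: (-1)^(2*3/2) = (-1)^3 = -1, coeff 3 -> -3
Grade 3: (-1)^(3*4/2) = (-1)^6 = 1, coeff -3 -> -3
Conjugated coefficients: -4, -3, -3


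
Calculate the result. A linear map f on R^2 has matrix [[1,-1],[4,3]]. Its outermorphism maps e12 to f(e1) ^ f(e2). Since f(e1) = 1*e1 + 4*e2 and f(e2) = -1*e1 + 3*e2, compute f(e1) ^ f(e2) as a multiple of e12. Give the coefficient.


The outermorphism of a linear map f sends e1^e2 to f(e1)^f(e2).
f(e1) = 1*e1 + 4*e2
f(e2) = -1*e1 + 3*e2
f(e1) ^ f(e2) = (1*e1 + 4*e2) ^ (-1*e1 + 3*e2)
= 1*3*e12 + 4*(-1)*e21
= (3 - (-4))*e12
= 7*e12
Coefficient = 7


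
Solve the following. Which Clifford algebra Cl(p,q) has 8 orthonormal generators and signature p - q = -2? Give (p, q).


We need p + q = 8 and p - q = -2.
Adding: 2p = 8 + (-2) = 6, so p = 3.
Then q = 8 - 3 = 5.
(p, q) = (3, 5)


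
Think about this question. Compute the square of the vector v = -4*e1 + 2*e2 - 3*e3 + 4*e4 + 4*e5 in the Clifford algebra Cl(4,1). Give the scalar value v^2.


v^2 = sum of c_i^2 * e_i^2
Positive signature terms (e_i^2 = +1): (-4)^2 + 2^2 + (-3)^2 + 4^2 = 45
Negative signature terms (e_j^2 = -1): 4^2 = 16
v^2 = 45 - 16 = 29


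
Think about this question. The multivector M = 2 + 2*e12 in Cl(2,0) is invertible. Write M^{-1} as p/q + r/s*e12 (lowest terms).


M = 2 + 2*e12, where e12^2 = -1.
Since M commutes with its reverse ~M = a - b*e12, M * ~M = a^2 - b^2*e12^2 = a^2 + b^2.
So M^{-1} = ~M / (a^2 + b^2) = (a - b*e12)/(a^2 + b^2).
a^2 + b^2 = 4 + 4 = 8
Scalar part = 2/8 = 1/4
Bivector coeff = -2/8 = -1/4
M^{-1} = 1/4 - 1/4*e12


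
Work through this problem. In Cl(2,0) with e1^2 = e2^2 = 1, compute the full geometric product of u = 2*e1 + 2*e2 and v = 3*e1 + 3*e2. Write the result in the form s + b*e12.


Expand: (2*e1 + 2*e2)(3*e1 + 3*e2)
= 2*3*e1e1 + 2*3*e1e2 + 2*3*e2e1 + 2*3*e2e2
Using e1^2 = e2^2 = 1, e2e1 = -e1e2:
Scalar part s = 2*3 + 2*3 = 6 + 6 = 12
Bivector part b = 2*3 - 2*3 = 6 - 6 = 0
uv = 12 + 0*e12


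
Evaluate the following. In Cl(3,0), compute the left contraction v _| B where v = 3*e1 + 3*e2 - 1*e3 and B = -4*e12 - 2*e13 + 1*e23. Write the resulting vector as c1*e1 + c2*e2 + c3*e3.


Left contraction v _| B = <vB>_1 (grade-1 part of the geometric product vB).
Using e1_|e12 = e2, e2_|e12 = -e1, e1_|e13 = e3, e3_|e13 = -e1, e2_|e23 = e3, e3_|e23 = -e2:
e1 coeff: -v2*b12 - v3*b13 = -(3)*(-4) - (-1)*(-2) = 10
e2 coeff: v1*b12 - v3*b23 = (3)*(-4) - (-1)*(1) = -11
e3 coeff: v1*b13 + v2*b23 = (3)*(-2) + (3)*(1) = -3
v _| B = 10*e1 - 11*e2 - 3*e3


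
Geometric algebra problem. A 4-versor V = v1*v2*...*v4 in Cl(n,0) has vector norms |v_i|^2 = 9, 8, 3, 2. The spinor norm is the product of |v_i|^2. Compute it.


Spinor norm N(V) = |v1|^2 * |v2|^2 * ... * |v4|^2
= 9 * 8 * 3 * 2
Running product: 9, 72, 216, 432
N(V) = 432


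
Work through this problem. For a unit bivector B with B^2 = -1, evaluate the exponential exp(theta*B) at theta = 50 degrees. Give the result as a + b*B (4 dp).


For a unit bivector B with B^2 = -1, the exponential series gives
e^(theta*B) = cos(theta) + sin(theta)*B (the GA analogue of Euler's formula).
theta = 50 degrees = 0.872665 rad
cos(50 deg) = 0.6428
sin(50 deg) = 0.7660
exp(theta*B) = 0.6428 + 0.7660*B


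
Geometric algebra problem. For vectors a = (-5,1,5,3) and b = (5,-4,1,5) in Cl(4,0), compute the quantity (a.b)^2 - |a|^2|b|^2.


a . b = (-5)*5 + 1*(-4) + 5*1 + 3*5
= -25 + (-4) + 5 + 15 = -9
|a|^2 = (-5)^2 + 1^2 + 5^2 + 3^2 = 60
|b|^2 = 5^2 + (-4)^2 + 1^2 + 5^2 = 67
(a.b)^2 = (-9)^2 = 81
|a|^2 * |b|^2 = 60 * 67 = 4020
Result = 81 - 4020 = -3939


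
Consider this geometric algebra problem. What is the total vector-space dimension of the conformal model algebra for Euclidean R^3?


The conformal model of R^3 uses Cl(4,1): the 3 Euclidean generators plus two extra orthogonal generators e+ (e+^2 = +1) and e- (e-^2 = -1), from which the null vectors e0, einf are built.
Number of generators m = 3 + 2 = 5.
dim Cl(p,q) = 2^m = 2^5 = 32


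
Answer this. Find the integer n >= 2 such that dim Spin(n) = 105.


dim Spin(n) = dim so(n) = n(n-1)/2.
Solve n(n-1)/2 = 105, i.e. n^2 - n - 210 = 0.
Discriminant = 1 + 8*105 = 841
n = (1 + sqrt(841))/2 = (1 + 29)/2 = 15


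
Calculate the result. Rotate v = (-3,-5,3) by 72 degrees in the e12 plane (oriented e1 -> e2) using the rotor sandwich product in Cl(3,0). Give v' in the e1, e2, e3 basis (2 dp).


Rotor R = cos(36deg) - sin(36deg)*e12
Rotation angle theta = 2 * 36 = 72 degrees in the e12 plane (e1 -> e2).
The component perpendicular to the plane (e3) is invariant: v'_3 = v3 = 3.00
cos(72deg) = 0.3090, sin(72deg) = 0.9511
v'_1 = v1*cos(theta) - v2*sin(theta) = -3*0.3090 - (-5)*0.9511 = 3.83
v'_2 = v1*sin(theta) + v2*cos(theta) = -3*0.9511 + (-5)*0.3090 = -4.40
v' = 3.83*e1 - 4.40*e2 + 3.00*e3


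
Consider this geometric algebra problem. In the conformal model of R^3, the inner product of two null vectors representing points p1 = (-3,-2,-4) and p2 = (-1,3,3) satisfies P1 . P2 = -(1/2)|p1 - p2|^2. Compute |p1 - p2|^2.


p1 - p2 = (-2, -5, -7)
|p1 - p2|^2 = (-2)^2 + (-5)^2 + (-7)^2
= 4 + 25 + 49
= 78


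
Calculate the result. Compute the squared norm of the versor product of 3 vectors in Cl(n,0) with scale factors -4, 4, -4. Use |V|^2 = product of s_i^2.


Each vector v_i has |v_i|^2 = s_i^2
Squared scales: (-4)^2 = 16, 4^2 = 16, (-4)^2 = 16
|V|^2 = 16 * 16 * 16
= 4096


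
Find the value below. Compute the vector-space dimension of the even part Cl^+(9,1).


Even subalgebra dimension = 2^(n-1)
n = 9 + 1 = 10
2^(10 - 1) = 2^9 = 512
Verification: sum of C(10,k) for even k = 1 + 45 + 210 + 210 + 45 + 1 = 512
Result = 512


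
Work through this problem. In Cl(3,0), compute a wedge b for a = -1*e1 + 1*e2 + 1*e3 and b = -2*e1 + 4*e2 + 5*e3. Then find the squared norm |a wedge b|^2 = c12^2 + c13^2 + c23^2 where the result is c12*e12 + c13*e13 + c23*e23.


a wedge b = (a1*b2 - a2*b1)*e12 + (a1*b3 - a3*b1)*e13 + (a2*b3 - a3*b2)*e23
e12 coeff: (-1)*4 - 1*(-2) = -4 - (-2) = -2
e13 coeff: (-1)*5 - 1*(-2) = -5 - (-2) = -3
e23 coeff: 1*5 - 1*4 = 5 - 4 = 1
|a wedge b|^2 = (-2)^2 + (-3)^2 + 1^2
= 4 + 9 + 1
= 14


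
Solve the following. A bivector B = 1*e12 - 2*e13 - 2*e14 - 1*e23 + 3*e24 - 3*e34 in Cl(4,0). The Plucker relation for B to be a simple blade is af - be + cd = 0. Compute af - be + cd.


Plucker relation: af - be + cd
a*f = 1*(-3) = -3
b*e = (-2)*3 = -6
c*d = (-2)*(-1) = 2
af - be + cd = -3 - (-6) + 2
= 5


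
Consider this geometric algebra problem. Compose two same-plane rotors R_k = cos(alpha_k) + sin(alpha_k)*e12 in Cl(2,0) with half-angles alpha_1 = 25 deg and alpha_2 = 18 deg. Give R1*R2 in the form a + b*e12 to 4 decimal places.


Same-plane rotors commute and their half-angles add:
R1*R2 = cos(a1 + a2) + sin(a1 + a2)*e12.
a1 + a2 = 25 + 18 = 43 deg
cos(43 deg) = 0.7314
sin(43 deg) = 0.6820
R1*R2 = 0.7314 + 0.6820*e12


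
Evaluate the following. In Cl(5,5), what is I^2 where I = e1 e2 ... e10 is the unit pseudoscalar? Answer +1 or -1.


The pseudoscalar I = e1...e_n (product of all n generators) of Cl(p,q) satisfies I^2 = (-1)^(q + n(n-1)/2).
p = 5, q = 5, n = p + q = 10
n(n-1)/2 = 10 * 9 / 2 = 45
Exponent = q + n(n-1)/2 = 5 + 45 = 50
I^2 = (-1)^50 = +1


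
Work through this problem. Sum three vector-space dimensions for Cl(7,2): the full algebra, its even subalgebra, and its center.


n = 7 + 2 = 9
Total dim = 2^9 = 512
Even subalgebra dim = 2^8 = 256
n is odd, so center dim = 2
Sum = 512 + 256 + 2 = 770


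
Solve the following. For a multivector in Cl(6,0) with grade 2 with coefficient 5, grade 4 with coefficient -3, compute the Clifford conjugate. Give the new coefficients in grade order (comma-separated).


Clifford conjugate sign for grade k: (-1)^(k(k+1)/2)
Grade 2: (-1)^(2*3/2) = (-1)^3 = -1, coeff 5 -> -5
Grade 4: (-1)^(4*5/2) = (-1)^10 = 1, coeff -3 -> -3
Conjugated coefficients: -5, -3


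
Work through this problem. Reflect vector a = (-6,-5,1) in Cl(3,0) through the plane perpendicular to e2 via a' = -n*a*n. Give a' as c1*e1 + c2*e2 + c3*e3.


Reflection formula: a' = -n*a*n, with n = e2 (unit vector, n^2 = 1).
For reflection through hyperplane perp to e2:
The component along e2 flips sign, others stay.
a = (-6, -5, 1)
a' = (-6, 5, 1)
a' = -6*e1 + 5*e2 + 1*e3


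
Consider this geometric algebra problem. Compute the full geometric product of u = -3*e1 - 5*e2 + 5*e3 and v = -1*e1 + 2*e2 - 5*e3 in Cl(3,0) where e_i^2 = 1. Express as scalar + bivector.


In Cl(3,0): e_i^2 = 1, e_ie_j = -e_je_i for i != j.
Scalar part = u . v = (-3)*(-1) + (-5)*2 + 5*(-5)
= 3 + (-10) + (-25) = -32
e12 coeff = (-3)*2 - (-5)*(-1) = -6 - 5 = -11
e13 coeff = (-3)*(-5) - 5*(-1) = 15 - (-5) = 20
e23 coeff = (-5)*(-5) - 5*2 = 25 - 10 = 15
uv = -32 - 11*e12 + 20*e13 + 15*e23


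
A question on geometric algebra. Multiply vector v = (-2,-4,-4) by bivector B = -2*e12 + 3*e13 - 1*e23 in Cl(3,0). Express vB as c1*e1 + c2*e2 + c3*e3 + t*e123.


vB has grade-1 (vector) and grade-3 (trivector) parts: vB = (v _| B) + (v ^ B).
Vector part <vB>_1:
  e1: -v2*b12 - v3*b13 = -(-4)*(-2) - (-4)*(3) = 4
  e2: v1*b12 - v3*b23 = (-2)*(-2) - (-4)*(-1) = 0
  e3: v1*b13 + v2*b23 = (-2)*(3) + (-4)*(-1) = -2
Trivector part <vB>_3:
  e123: v1*b23 - v2*b13 + v3*b12 = (-2)*(-1) - (-4)*(3) + (-4)*(-2) = 22
vB = 4*e1 + 0*e2 - 2*e3 + 22*e123


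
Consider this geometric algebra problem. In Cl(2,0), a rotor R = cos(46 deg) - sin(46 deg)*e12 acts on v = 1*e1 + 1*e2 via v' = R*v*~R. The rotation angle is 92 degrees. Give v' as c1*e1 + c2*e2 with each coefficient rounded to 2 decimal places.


Rotor R = cos(46deg) - sin(46deg)*e12
Rotation angle theta = 2 * 46 = 92 degrees
v' = R*v*~R rotates v by theta.
cos(92deg) = -0.0349, sin(92deg) = 0.9994
v'_1 = 1*cos(92deg) - 1*sin(92deg)
= 1*(-0.0349) - 1*0.9994
= -1.03
v'_2 = 1*sin(92deg) + 1*cos(92deg)
= 1*0.9994 + 1*(-0.0349)
= 0.96
v' = -1.03*e1 + 0.96*e2


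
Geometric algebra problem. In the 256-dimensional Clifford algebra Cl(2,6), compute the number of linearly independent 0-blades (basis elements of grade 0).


Number of grade-k basis blades in Cl(p,q) with n = p + q is C(n, k).
n = 2 + 6 = 8
C(8, 0) = 8! / (0! * 8!)
= 40320 / (1 * 40320)
= 1


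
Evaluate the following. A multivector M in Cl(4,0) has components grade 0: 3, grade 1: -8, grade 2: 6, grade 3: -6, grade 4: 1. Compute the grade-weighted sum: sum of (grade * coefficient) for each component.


Grade-weighted sum = sum of grade_k * coefficient_k
0*3 = 0
1*(-8) = -8
2*6 = 12
3*(-6) = -18
4*1 = 4
Total = 0 + (-8) + 12 + (-18) + 4 = -10


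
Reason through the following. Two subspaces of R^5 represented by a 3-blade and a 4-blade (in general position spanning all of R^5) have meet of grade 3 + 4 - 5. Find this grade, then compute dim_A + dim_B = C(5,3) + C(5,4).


Meet grade = grade(A) + grade(B) - n
= 3 + 4 - 5 = 2
C(5,3) = 10
C(5,4) = 5
dim_A + dim_B = 10 + 5 = 15


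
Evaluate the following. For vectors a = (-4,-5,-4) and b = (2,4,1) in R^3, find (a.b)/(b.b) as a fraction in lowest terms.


Projection coefficient = (a . b) / (b . b)
a . b = (-4)*2 + (-5)*4 + (-4)*1
= -8 + (-20) + (-4) = -32
b . b = 2^2 + 4^2 + 1^2
= 4 + 16 + 1 = 21
Coefficient = -32/21
In lowest terms: -32/21


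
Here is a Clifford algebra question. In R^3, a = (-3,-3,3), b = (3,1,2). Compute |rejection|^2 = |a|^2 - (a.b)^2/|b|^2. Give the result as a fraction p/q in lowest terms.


|a|^2 = (-3)^2 + (-3)^2 + 3^2 = 27
|b|^2 = 3^2 + 1^2 + 2^2 = 14
a . b = (-3)*3 + (-3)*1 + 3*2 = -6
(a.b)^2 = (-6)^2 = 36
|rej|^2 = 27 - 36/14
= (378 - 36)/14
= 342/14
In lowest terms: 171/7


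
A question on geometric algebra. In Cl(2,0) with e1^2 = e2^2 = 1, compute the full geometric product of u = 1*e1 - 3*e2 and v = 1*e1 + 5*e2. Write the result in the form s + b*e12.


Expand: (1*e1 - 3*e2)(1*e1 + 5*e2)
= 1*1*e1e1 + 1*5*e1e2 + (-3)*1*e2e1 + (-3)*5*e2e2
Using e1^2 = e2^2 = 1, e2e1 = -e1e2:
Scalar part s = 1*1 + (-3)*5 = 1 + (-15) = -14
Bivector part b = 1*5 - (-3)*1 = 5 - (-3) = 8
uv = -14 + 8*e12


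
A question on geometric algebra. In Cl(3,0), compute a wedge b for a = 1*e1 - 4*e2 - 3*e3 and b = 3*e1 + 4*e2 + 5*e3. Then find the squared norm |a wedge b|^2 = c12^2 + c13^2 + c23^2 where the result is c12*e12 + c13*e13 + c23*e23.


a wedge b = (a1*b2 - a2*b1)*e12 + (a1*b3 - a3*b1)*e13 + (a2*b3 - a3*b2)*e23
e12 coeff: 1*4 - (-4)*3 = 4 - (-12) = 16
e13 coeff: 1*5 - (-3)*3 = 5 - (-9) = 14
e23 coeff: (-4)*5 - (-3)*4 = -20 - (-12) = -8
|a wedge b|^2 = 16^2 + 14^2 + (-8)^2
= 256 + 196 + 64
= 516


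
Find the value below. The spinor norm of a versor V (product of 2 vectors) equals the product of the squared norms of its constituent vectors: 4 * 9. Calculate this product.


Spinor norm N(V) = |v1|^2 * |v2|^2 * ... * |v2|^2
= 4 * 9
Running product: 4, 36
N(V) = 36


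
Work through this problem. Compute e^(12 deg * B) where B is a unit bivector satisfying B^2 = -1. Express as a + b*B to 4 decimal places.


For a unit bivector B with B^2 = -1, the exponential series gives
e^(theta*B) = cos(theta) + sin(theta)*B (the GA analogue of Euler's formula).
theta = 12 degrees = 0.20944 rad
cos(12 deg) = 0.9781
sin(12 deg) = 0.2079
exp(theta*B) = 0.9781 + 0.2079*B


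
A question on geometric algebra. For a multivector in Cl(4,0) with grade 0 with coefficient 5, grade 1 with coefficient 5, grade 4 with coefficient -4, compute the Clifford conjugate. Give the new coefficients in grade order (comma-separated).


Clifford conjugate sign for grade k: (-1)^(k(k+1)/2)
Grade 0: (-1)^(0*1/2) = (-1)^0 = 1, coeff 5 -> 5
Grade 1: (-1)^(1*2/2) = (-1)^1 = -1, coeff 5 -> -5
Grade 4: (-1)^(4*5/2) = (-1)^10 = 1, coeff -4 -> -4
Conjugated coefficients: 5, -5, -4


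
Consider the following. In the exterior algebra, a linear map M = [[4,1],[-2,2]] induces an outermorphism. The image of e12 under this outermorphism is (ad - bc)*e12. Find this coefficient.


The outermorphism of a linear map f sends e1^e2 to f(e1)^f(e2).
f(e1) = 4*e1 - 2*e2
f(e2) = 1*e1 + 2*e2
f(e1) ^ f(e2) = (4*e1 - 2*e2) ^ (1*e1 + 2*e2)
= 4*2*e12 + (-2)*1*e21
= (8 - (-2))*e12
= 10*e12
Coefficient = 10


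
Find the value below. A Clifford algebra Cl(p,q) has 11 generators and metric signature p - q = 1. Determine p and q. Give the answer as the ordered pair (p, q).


We need p + q = 11 and p - q = 1.
Adding: 2p = 11 + 1 = 12, so p = 6.
Then q = 11 - 6 = 5.
(p, q) = (6, 5)


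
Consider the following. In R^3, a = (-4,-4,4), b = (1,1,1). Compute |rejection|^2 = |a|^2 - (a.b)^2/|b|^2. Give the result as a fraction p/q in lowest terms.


|a|^2 = (-4)^2 + (-4)^2 + 4^2 = 48
|b|^2 = 1^2 + 1^2 + 1^2 = 3
a . b = (-4)*1 + (-4)*1 + 4*1 = -4
(a.b)^2 = (-4)^2 = 16
|rej|^2 = 48 - 16/3
= (144 - 16)/3
= 128/3
In lowest terms: 128/3


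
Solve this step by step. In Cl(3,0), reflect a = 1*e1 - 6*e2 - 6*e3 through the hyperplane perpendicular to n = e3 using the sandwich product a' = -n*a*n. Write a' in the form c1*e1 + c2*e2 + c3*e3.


Reflection formula: a' = -n*a*n, with n = e3 (unit vector, n^2 = 1).
For reflection through hyperplane perp to e3:
The component along e3 flips sign, others stay.
a = (1, -6, -6)
a' = (1, -6, 6)
a' = 1*e1 - 6*e2 + 6*e3


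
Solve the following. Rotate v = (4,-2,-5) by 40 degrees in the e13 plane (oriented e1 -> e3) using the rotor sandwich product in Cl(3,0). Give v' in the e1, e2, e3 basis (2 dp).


Rotor R = cos(20deg) - sin(20deg)*e13
Rotation angle theta = 2 * 20 = 40 degrees in the e13 plane (e1 -> e3).
The component perpendicular to the plane (e2) is invariant: v'_2 = v2 = -2.00
cos(40deg) = 0.7660, sin(40deg) = 0.6428
v'_1 = v1*cos(theta) - v3*sin(theta) = 4*0.7660 - (-5)*0.6428 = 6.28
v'_3 = v1*sin(theta) + v3*cos(theta) = 4*0.6428 + (-5)*0.7660 = -1.26
v' = 6.28*e1 - 2.00*e2 - 1.26*e3


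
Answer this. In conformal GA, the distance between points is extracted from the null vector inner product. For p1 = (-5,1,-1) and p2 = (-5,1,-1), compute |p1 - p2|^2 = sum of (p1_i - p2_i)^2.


p1 - p2 = (0, 0, 0)
|p1 - p2|^2 = 0^2 + 0^2 + 0^2
= 0 + 0 + 0
= 0


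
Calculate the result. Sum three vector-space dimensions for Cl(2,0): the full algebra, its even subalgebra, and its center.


n = 2 + 0 = 2
Total dim = 2^2 = 4
Even subalgebra dim = 2^1 = 2
n is even, so center dim = 1
Sum = 4 + 2 + 1 = 7


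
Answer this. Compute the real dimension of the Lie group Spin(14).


Spin(n) double-covers SO(n); both have Lie algebra so(n) of dimension n(n-1)/2.
n = 14
n(n-1) = 14 * 13 = 182
dim Spin(14) = 182/2 = 91


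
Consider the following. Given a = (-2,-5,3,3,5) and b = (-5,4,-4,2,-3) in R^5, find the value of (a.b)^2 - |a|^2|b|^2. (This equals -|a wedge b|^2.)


a . b = (-2)*(-5) + (-5)*4 + 3*(-4) + 3*2 + 5*(-3)
= 10 + (-20) + (-12) + 6 + (-15) = -31
|a|^2 = (-2)^2 + (-5)^2 + 3^2 + 3^2 + 5^2 = 72
|b|^2 = (-5)^2 + 4^2 + (-4)^2 + 2^2 + (-3)^2 = 70
(a.b)^2 = (-31)^2 = 961
|a|^2 * |b|^2 = 72 * 70 = 5040
Result = 961 - 5040 = -4079


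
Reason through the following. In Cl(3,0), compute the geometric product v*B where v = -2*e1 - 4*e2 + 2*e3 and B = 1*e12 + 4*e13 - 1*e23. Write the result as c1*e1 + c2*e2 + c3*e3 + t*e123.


vB has grade-1 (vector) and grade-3 (trivector) parts: vB = (v _| B) + (v ^ B).
Vector part <vB>_1:
  e1: -v2*b12 - v3*b13 = -(-4)*(1) - (2)*(4) = -4
  e2: v1*b12 - v3*b23 = (-2)*(1) - (2)*(-1) = 0
  e3: v1*b13 + v2*b23 = (-2)*(4) + (-4)*(-1) = -4
Trivector part <vB>_3:
  e123: v1*b23 - v2*b13 + v3*b12 = (-2)*(-1) - (-4)*(4) + (2)*(1) = 20
vB = -4*e1 + 0*e2 - 4*e3 + 20*e123


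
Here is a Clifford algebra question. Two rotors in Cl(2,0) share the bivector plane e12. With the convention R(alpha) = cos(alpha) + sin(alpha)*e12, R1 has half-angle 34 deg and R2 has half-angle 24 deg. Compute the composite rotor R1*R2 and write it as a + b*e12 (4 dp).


Same-plane rotors commute and their half-angles add:
R1*R2 = cos(a1 + a2) + sin(a1 + a2)*e12.
a1 + a2 = 34 + 24 = 58 deg
cos(58 deg) = 0.5299
sin(58 deg) = 0.8480
R1*R2 = 0.5299 + 0.8480*e12


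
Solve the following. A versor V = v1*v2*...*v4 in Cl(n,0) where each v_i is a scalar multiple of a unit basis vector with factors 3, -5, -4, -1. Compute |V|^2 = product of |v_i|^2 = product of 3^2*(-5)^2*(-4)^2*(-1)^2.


Each vector v_i has |v_i|^2 = s_i^2
Squared scales: 3^2 = 9, (-5)^2 = 25, (-4)^2 = 16, (-1)^2 = 1
|V|^2 = 9 * 25 * 16 * 1
= 3600


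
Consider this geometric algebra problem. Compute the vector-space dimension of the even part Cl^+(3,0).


Even subalgebra dimension = 2^(n-1)
n = 3 + 0 = 3
2^(3 - 1) = 2^2 = 4
Verification: sum of C(3,k) for even k = 1 + 3 = 4
Result = 4


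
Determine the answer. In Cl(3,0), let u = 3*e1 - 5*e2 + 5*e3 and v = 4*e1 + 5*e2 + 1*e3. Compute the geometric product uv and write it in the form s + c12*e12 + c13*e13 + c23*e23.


In Cl(3,0): e_i^2 = 1, e_ie_j = -e_je_i for i != j.
Scalar part = u . v = 3*4 + (-5)*5 + 5*1
= 12 + (-25) + 5 = -8
e12 coeff = 3*5 - (-5)*4 = 15 - (-20) = 35
e13 coeff = 3*1 - 5*4 = 3 - 20 = -17
e23 coeff = (-5)*1 - 5*5 = -5 - 25 = -30
uv = -8 + 35*e12 - 17*e13 - 30*e23


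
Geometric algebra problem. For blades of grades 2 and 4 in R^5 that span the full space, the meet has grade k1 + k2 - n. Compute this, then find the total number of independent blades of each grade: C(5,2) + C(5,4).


Meet grade = grade(A) + grade(B) - n
= 2 + 4 - 5 = 1
C(5,2) = 10
C(5,4) = 5
dim_A + dim_B = 10 + 5 = 15


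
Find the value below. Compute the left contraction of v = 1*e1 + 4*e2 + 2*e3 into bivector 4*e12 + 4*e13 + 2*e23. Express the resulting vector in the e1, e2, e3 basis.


Left contraction v _| B = <vB>_1 (grade-1 part of the geometric product vB).
Using e1_|e12 = e2, e2_|e12 = -e1, e1_|e13 = e3, e3_|e13 = -e1, e2_|e23 = e3, e3_|e23 = -e2:
e1 coeff: -v2*b12 - v3*b13 = -(4)*(4) - (2)*(4) = -24
e2 coeff: v1*b12 - v3*b23 = (1)*(4) - (2)*(2) = 0
e3 coeff: v1*b13 + v2*b23 = (1)*(4) + (4)*(2) = 12
v _| B = -24*e1 + 0*e2 + 12*e3


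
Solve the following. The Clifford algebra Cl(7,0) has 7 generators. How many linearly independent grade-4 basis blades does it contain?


Number of grade-k basis blades in Cl(p,q) with n = p + q is C(n, k).
n = 7 + 0 = 7
C(7, 4) = 7! / (4! * 3!)
= 5040 / (24 * 6)
= 35


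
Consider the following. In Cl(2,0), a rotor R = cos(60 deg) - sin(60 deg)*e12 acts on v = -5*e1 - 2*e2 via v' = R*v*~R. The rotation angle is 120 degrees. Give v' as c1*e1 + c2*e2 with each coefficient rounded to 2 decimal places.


Rotor R = cos(60deg) - sin(60deg)*e12
Rotation angle theta = 2 * 60 = 120 degrees
v' = R*v*~R rotates v by theta.
cos(120deg) = -0.5000, sin(120deg) = 0.8660
v'_1 = -5*cos(120deg) - (-2)*sin(120deg)
= -5*(-0.5000) - (-2)*0.8660
= 4.23
v'_2 = -5*sin(120deg) + (-2)*cos(120deg)
= -5*0.8660 + (-2)*(-0.5000)
= -3.33
v' = 4.23*e1 - 3.33*e2


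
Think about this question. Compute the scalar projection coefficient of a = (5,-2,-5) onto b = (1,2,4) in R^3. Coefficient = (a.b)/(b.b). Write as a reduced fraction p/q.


Projection coefficient = (a . b) / (b . b)
a . b = 5*1 + (-2)*2 + (-5)*4
= 5 + (-4) + (-20) = -19
b . b = 1^2 + 2^2 + 4^2
= 1 + 4 + 16 = 21
Coefficient = -19/21
In lowest terms: -19/21


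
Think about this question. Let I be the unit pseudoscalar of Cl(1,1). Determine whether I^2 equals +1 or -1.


The pseudoscalar I = e1...e_n (product of all n generators) of Cl(p,q) satisfies I^2 = (-1)^(q + n(n-1)/2).
p = 1, q = 1, n = p + q = 2
n(n-1)/2 = 2 * 1 / 2 = 1
Exponent = q + n(n-1)/2 = 1 + 1 = 2
I^2 = (-1)^2 = +1


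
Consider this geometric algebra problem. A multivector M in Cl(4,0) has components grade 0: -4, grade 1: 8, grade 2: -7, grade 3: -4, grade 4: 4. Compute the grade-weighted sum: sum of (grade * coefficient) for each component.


Grade-weighted sum = sum of grade_k * coefficient_k
0*(-4) = 0
1*8 = 8
2*(-7) = -14
3*(-4) = -12
4*4 = 16
Total = 0 + 8 + (-14) + (-12) + 16 = -2


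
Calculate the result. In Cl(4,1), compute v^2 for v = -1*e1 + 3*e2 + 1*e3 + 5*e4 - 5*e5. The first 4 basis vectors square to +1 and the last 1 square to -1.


v^2 = sum of c_i^2 * e_i^2
Positive signature terms (e_i^2 = +1): (-1)^2 + 3^2 + 1^2 + 5^2 = 36
Negative signature terms (e_j^2 = -1): (-5)^2 = 25
v^2 = 36 - 25 = 11


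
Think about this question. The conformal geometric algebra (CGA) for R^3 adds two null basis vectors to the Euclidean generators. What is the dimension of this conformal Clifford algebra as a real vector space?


The conformal model of R^3 uses Cl(4,1): the 3 Euclidean generators plus two extra orthogonal generators e+ (e+^2 = +1) and e- (e-^2 = -1), from which the null vectors e0, einf are built.
Number of generators m = 3 + 2 = 5.
dim Cl(p,q) = 2^m = 2^5 = 32


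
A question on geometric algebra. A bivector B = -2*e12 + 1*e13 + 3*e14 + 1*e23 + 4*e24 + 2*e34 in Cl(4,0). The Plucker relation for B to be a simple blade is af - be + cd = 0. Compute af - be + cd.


Plucker relation: af - be + cd
a*f = (-2)*2 = -4
b*e = 1*4 = 4
c*d = 3*1 = 3
af - be + cd = -4 - 4 + 3
= -5


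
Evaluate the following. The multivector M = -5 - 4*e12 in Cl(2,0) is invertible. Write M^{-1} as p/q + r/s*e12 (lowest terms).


M = -5 - 4*e12, where e12^2 = -1.
Since M commutes with its reverse ~M = a - b*e12, M * ~M = a^2 - b^2*e12^2 = a^2 + b^2.
So M^{-1} = ~M / (a^2 + b^2) = (a - b*e12)/(a^2 + b^2).
a^2 + b^2 = 25 + 16 = 41
Scalar part = -5/41 = -5/41
Bivector coeff = 4/41 = 4/41
M^{-1} = -5/41 + 4/41*e12
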